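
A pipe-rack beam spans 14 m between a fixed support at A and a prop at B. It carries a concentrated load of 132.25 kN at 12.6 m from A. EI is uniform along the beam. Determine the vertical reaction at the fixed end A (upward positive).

Remove the prop at B; the released (primary) structure is a cantilever built in at A.
Deflection at B on the released cantilever, summing each load's contribution:
  point load 132.25 at a = 12.6: Pa²(3L − a)/(6EI) = 102880/EI
Tip deflection under a unit load at B: L³/(3EI) = 914.7/EI.
Compatibility at B: δ_0 − R_B·δ_{BB} = 0, so R_B = 102880/914.7 = 112.5 kN.
Vertical equilibrium: R_A = ΣP − R_B = 132.2 − 112.5 = 19.77 kN.

R_A = 19.77 kN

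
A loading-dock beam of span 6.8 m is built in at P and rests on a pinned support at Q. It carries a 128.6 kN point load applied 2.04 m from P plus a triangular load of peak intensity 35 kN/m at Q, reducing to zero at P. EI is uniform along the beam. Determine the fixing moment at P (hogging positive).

Remove the prop at Q; the released (primary) structure is a cantilever built in at P.
Primary-structure tip deflection at Q by superposition:
  point load 128.6 at a = 2.04: Pa²(3L − a)/(6EI) = 1638/EI
  triangular load, peak 35 at the free end: 11w₀L⁴/(120EI) = 6860/EI
  δ_0 = 8498/EI
Flexibility coefficient — unit upward force at Q: δ_{QQ} = L³/(3EI) = 104.8/EI.
Compatibility at Q: δ_0 − R_Q·δ_{QQ} = 0, so R_Q = 8498/104.8 = 81.07 kN.
Moment equilibrium about P: M_P = Σ(load moments about P) − R_Q·L = 801.8 − 81.07×6.8 = 250.5 kN·m.

M_P = 250.5 kN·m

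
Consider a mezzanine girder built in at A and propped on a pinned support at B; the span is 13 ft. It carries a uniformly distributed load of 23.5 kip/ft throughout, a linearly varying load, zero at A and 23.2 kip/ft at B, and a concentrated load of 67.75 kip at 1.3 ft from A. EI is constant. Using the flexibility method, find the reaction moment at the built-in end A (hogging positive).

M_A = 800.5 kip·ft

Choose R_B as the redundant. The primary structure is the cantilever fixed at A.
Primary-structure tip deflection at B by superposition:
  UDL 23.5: wL⁴/(8EI) = 83898/EI
  triangular load, peak 23.2 at the free end: 11w₀L⁴/(120EI) = 60740/EI
  point load 67.75 at a = 1.3: Pa²(3L − a)/(6EI) = 719.4/EI
  δ_0 = 145357/EI
Flexibility coefficient — unit upward force at B: δ_{BB} = L³/(3EI) = 732.3/EI.
Compatibility at B: δ_0 − R_B·δ_{BB} = 0, so R_B = 145357/732.3 = 198.5 kip.
Moment equilibrium about A: M_A = Σ(load moments about A) − R_B·L = 3381 − 198.5×13 = 800.5 kip·ft.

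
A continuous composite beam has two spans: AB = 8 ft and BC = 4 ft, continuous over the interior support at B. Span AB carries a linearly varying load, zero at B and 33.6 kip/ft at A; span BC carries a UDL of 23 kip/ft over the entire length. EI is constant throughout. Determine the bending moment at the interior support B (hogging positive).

M_B = 98.96 kip·ft

Release continuity at B by inserting a hinge; the redundant is the internal moment M_B. The primary structure is two simply-supported spans AB and BC.
End slopes at the hinge B, treating each span as simply supported:
  span AB: triangular load, peak 33.6: 7w₀L³/(360EI) = 334.5/EI
  span BC: UDL 23: wL³/(24EI) = 61.33/EI
  relative rotation θ_0 = (334.5 + 61.33)/EI = 395.8/EI
A unit hogging moment at B produces rotation L₁/(3EI) + L₂/(3EI) = 4/EI.
Slope continuity at B: θ_0 = M_B·4/EI, so M_B = 395.8/4 = 98.96 kip·ft (hogging).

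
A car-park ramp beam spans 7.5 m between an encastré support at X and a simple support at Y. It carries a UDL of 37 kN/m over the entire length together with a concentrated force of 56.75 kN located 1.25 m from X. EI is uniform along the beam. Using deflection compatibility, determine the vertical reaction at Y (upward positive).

Release the roller at Y. Primary structure: cantilever fixed at X.
Free-end deflection of the primary structure under the applied loading (downward +):
  UDL 37: wL⁴/(8EI) = 14634/EI
  point load 56.75 at a = 1.25: Pa²(3L − a)/(6EI) = 314/EI
  δ_0 = 14948/EI
Flexibility coefficient — unit upward force at Y: δ_{YY} = L³/(3EI) = 140.6/EI.
The prop prevents deflection at Y: R_Y = δ_0/δ_{YY} = 14948/140.6 = 106.3 kN.

R_Y = 106.3 kN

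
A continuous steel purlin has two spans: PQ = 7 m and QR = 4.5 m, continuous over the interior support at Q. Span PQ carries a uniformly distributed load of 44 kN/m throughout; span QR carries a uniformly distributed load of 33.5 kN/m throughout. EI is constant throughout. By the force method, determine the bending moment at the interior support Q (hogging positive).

Release continuity at Q by inserting a hinge; the redundant is the internal moment M_Q. The primary structure is two simply-supported spans PQ and QR.
Rotations at Q on the released spans (each span's end-slope, ×1/EI):
  span PQ: UDL 44: wL³/(24EI) = 628.8/EI
  span QR: UDL 33.5: wL³/(24EI) = 127.2/EI
  relative rotation θ_0 = (628.8 + 127.2)/EI = 756/EI
A unit hogging moment at Q produces rotation L₁/(3EI) + L₂/(3EI) = 3.833/EI.
Compatibility: M_Q·(L₁+L₂)/(3EI) = θ_0, giving M_Q = 197.2 kN·m (hogging).

M_Q = 197.2 kN·m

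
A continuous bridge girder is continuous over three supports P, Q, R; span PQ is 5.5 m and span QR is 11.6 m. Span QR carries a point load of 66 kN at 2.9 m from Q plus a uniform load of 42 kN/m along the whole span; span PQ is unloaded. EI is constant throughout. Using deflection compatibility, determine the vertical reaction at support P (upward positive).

R_P = -102.6 kN

Take M_Q as the redundant. Released structure: two simple spans PQ and QR with a hinge at Q.
Rotations at Q on the released spans (each span's end-slope, ×1/EI):
  span QR: point load 66 at a = 2.9: Pab(L + b)/(6LEI) = 485.7/EI
  span QR: UDL 42: wL³/(24EI) = 2732/EI
  relative rotation θ_0 = (0 + 3217)/EI = 3217/EI
A unit hogging moment at Q produces rotation L₁/(3EI) + L₂/(3EI) = 5.7/EI.
Slope continuity at Q: θ_0 = M_Q·5.7/EI, so M_Q = 3217/5.7 = 564.4 kN·m (hogging).
Span PQ, ΣM about P with M_Q applied at Q: R_Q^{PQ}·5.5 = 0 + 564.4, so R_Q^{PQ} = 102.6 kN and R_P = 0 − 102.6 = -102.6 kN.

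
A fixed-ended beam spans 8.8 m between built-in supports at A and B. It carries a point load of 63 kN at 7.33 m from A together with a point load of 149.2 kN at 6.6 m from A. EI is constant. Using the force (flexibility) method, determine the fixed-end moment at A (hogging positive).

Take the two fixed-end moments M_A, M_B as redundants; the released structure is the simple span AB.
Simple-span end rotations at A and B under the given loads:
  at A: point load 63 at a = 7.33: Pab(L + b)/(6LEI) = 132/EI
  at B: point load 63 at a = 7.33: Pab(L + a)/(6LEI) = 207.4/EI
  at A: point load 149.2 at a = 6.6: Pab(L + b)/(6LEI) = 451.3/EI
  at B: point load 149.2 at a = 6.6: Pab(L + a)/(6LEI) = 631.9/EI
  θ_A0 = 583.4/EI,  θ_B0 = 839.2/EI
Flexibility coefficients: a unit moment at one end gives L/(3EI) there and L/(6EI) at the far end, so f₁₁ = f₂₂ = 2.933/EI and f₁₂ = f₂₁ = 1.467/EI.
Compatibility — zero rotation at each built-in end:
  2.933 M_A + 1.467 M_B = 583.4
  1.467 M_A + 2.933 M_B = 839.2
Solving the pair gives M_A = 74.43 kN·m and M_B = 248.9 kN·m (hogging).

M_A = 74.43 kN·m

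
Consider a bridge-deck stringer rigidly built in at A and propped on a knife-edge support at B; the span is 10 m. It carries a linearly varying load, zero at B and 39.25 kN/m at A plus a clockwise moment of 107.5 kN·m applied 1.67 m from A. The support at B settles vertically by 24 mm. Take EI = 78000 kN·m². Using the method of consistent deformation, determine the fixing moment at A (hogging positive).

Choose R_B as the redundant. The primary structure is the cantilever fixed at A.
Primary-structure tip deflection at B by superposition:
  triangular load, peak 39.25 at the fixed end: w₀L⁴/(30EI) = 13083/EI
  clockwise couple 107.5 at a = 1.67: M₀a(2L − a)/(2EI) = 1645/EI
  δ_0 = 14729/EI
Tip deflection under a unit load at B: L³/(3EI) = 333.3/EI.
With EI = 78000 kN·m²: δ_0 = 0.18883 m and δ_{BB} = 0.004274 m/kN.
Compatibility — the beam at B must follow the support down by 0.024 m: δ_0 − R_B·δ_{BB} = 0.024, so R_B = (0.18883 − 0.024)/0.004274 = 38.57 kN.
Moment equilibrium about A: M_A = Σ(load moments about A) − R_B·L = 761.7 − 38.57×10 = 376 kN·m.

M_A = 376 kN·m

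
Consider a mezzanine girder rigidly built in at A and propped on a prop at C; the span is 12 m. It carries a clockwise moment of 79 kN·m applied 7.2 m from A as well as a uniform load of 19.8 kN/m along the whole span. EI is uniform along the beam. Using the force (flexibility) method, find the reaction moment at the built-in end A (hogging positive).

M_A = 335.9 kN·m

Take the reaction at C as the redundant and release it; the primary structure is a cantilever fixed at A.
Deflection at C on the released cantilever, summing each load's contribution:
  clockwise couple 79 at a = 7.2: M₀a(2L − a)/(2EI) = 4778/EI
  UDL 19.8: wL⁴/(8EI) = 51322/EI
  δ_0 = 56100/EI
Flexibility coefficient — unit upward force at C: δ_{CC} = L³/(3EI) = 576/EI.
Compatibility at C: δ_0 − R_C·δ_{CC} = 0, so R_C = 56100/576 = 97.39 kN.
Moment equilibrium about A: M_A = Σ(load moments about A) − R_C·L = 1505 − 97.39×12 = 335.9 kN·m.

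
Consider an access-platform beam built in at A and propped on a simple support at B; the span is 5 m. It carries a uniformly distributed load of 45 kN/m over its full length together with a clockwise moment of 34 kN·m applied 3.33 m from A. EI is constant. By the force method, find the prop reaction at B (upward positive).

R_B = 93.44 kN

Release the roller at B. Primary structure: cantilever fixed at A.
Downward deflection at the released point B due to the loads:
  UDL 45: wL⁴/(8EI) = 3516/EI
  clockwise couple 34 at a = 3.33: M₀a(2L − a)/(2EI) = 377.6/EI
  δ_0 = 3893/EI
Flexibility coefficient — unit upward force at B: δ_{BB} = L³/(3EI) = 41.67/EI.
The prop prevents deflection at B: R_B = δ_0/δ_{BB} = 3893/41.67 = 93.44 kN.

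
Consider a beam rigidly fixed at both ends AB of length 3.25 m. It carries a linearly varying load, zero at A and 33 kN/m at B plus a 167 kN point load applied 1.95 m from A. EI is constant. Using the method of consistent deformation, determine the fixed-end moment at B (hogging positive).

M_B = 95.58 kN·m

Release both end moments; the primary structure is a simply-supported span AB with redundants M_A and M_B.
End rotations of the released simple span under the applied load (×1/EI):
  at A: triangular load, peak 33: 7w₀L³/(360EI) = 22.03/EI
  at B: triangular load, peak 33: w₀L³/(45EI) = 25.17/EI
  at A: point load 167 at a = 1.95: Pab(L + b)/(6LEI) = 98.78/EI
  at B: point load 167 at a = 1.95: Pab(L + a)/(6LEI) = 112.9/EI
  θ_A0 = 120.8/EI,  θ_B0 = 138.1/EI
Flexibility coefficients: a unit moment at one end gives L/(3EI) there and L/(6EI) at the far end, so f₁₁ = f₂₂ = 1.083/EI and f₁₂ = f₂₁ = 0.5417/EI.
Compatibility — zero rotation at each built-in end:
  1.083 M_A + 0.5417 M_B = 120.8
  0.5417 M_A + 1.083 M_B = 138.1
Solving the pair gives M_A = 63.72 kN·m and M_B = 95.58 kN·m (hogging).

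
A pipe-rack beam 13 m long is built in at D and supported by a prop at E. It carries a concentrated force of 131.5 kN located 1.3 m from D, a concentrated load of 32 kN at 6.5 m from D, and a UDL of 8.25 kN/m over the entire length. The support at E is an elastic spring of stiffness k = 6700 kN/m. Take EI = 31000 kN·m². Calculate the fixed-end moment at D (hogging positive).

M_D = 402.7 kN·m

Choose R_E as the redundant. The primary structure is the cantilever fixed at D.
Free-end deflection of the primary structure under the applied loading (downward +):
  point load 131.5 at a = 1.3: Pa²(3L − a)/(6EI) = 1396/EI
  point load 32 at a = 6.5: Pa²(3L − a)/(6EI) = 7323/EI
  UDL 8.25: wL⁴/(8EI) = 29454/EI
  δ_0 = 38173/EI
Tip deflection under a unit load at E: L³/(3EI) = 732.3/EI.
With EI = 31000 kN·m²: δ_0 = 1.2314 m and δ_{EE} = 0.023624 m/kN.
Compatibility — the spring shortens by R_E/k under the reaction it provides: δ_0 − R_E·δ_{EE} = R_E/k. With 1/k = 0.000149 m/kN, R_E = δ_0 / (δ_{EE} + 1/k) = 1.2314 / (0.023624 + 0.000149) = 51.8 kN.
Moment equilibrium about D: M_D = Σ(load moments about D) − R_E·L = 1076 − 51.8×13 = 402.7 kN·m.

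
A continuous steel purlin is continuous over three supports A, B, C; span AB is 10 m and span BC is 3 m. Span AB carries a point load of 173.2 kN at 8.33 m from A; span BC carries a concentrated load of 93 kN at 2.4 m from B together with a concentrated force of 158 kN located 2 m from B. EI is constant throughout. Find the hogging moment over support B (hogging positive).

M_B = 192.2 kN·m

Insert a hinge at B; M_B is the redundant, and each span becomes simply supported.
End slopes at the hinge B, treating each span as simply supported:
  span AB: point load 173.2 at a = 8.33: Pab(L + a)/(6LEI) = 736.1/EI
  span BC: point load 93 at a = 2.4: Pab(L + b)/(6LEI) = 26.78/EI
  span BC: point load 158 at a = 2: Pab(L + b)/(6LEI) = 70.22/EI
  relative rotation θ_0 = (736.1 + 97.01)/EI = 833.1/EI
A unit hogging moment at B produces rotation L₁/(3EI) + L₂/(3EI) = 4.333/EI.
Compatibility: M_B·(L₁+L₂)/(3EI) = θ_0, giving M_B = 192.2 kN·m (hogging).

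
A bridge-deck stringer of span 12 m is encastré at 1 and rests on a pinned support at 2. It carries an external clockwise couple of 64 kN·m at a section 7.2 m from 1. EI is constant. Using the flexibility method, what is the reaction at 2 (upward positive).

R_2 = 6.72 kN

Take the reaction at 2 as the redundant and release it; the primary structure is a cantilever fixed at 1.
Downward deflection at the released point 2 due to the loads:
  clockwise couple 64 at a = 7.2: M₀a(2L − a)/(2EI) = 3871/EI
Tip deflection under a unit load at 2: L³/(3EI) = 576/EI.
Compatibility at 2: δ_0 − R_2·δ_{22} = 0, so R_2 = 3871/576 = 6.72 kN.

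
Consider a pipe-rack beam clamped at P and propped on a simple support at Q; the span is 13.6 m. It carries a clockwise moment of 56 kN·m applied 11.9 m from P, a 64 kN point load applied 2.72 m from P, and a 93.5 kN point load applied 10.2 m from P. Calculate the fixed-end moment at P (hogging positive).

Choose R_Q as the redundant. The primary structure is the cantilever fixed at P.
Downward deflection at the released point Q due to the loads:
  clockwise couple 56 at a = 11.9: M₀a(2L − a)/(2EI) = 5098/EI
  point load 64 at a = 2.72: Pa²(3L − a)/(6EI) = 3005/EI
  point load 93.5 at a = 10.2: Pa²(3L − a)/(6EI) = 49611/EI
  δ_0 = 57715/EI
Tip deflection under a unit load at Q: L³/(3EI) = 838.5/EI.
The prop prevents deflection at Q: R_Q = δ_0/δ_{QQ} = 57715/838.5 = 68.83 kN.
Moment equilibrium about P: M_P = Σ(load moments about P) − R_Q·L = 1184 − 68.83×13.6 = 247.7 kN·m.

M_P = 247.7 kN·m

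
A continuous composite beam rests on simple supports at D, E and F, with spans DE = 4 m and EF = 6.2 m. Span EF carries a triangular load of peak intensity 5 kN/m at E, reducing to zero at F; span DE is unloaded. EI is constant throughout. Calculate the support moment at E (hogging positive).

M_E = 7.788 kN·m

Release continuity at E by inserting a hinge; the redundant is the internal moment M_E. The primary structure is two simply-supported spans DE and EF.
End slopes at the hinge E, treating each span as simply supported:
  span EF: triangular load, peak 5: w₀L³/(45EI) = 26.48/EI
  relative rotation θ_0 = (0 + 26.48)/EI = 26.48/EI
A unit hogging moment at E produces rotation L₁/(3EI) + L₂/(3EI) = 3.4/EI.
Slope continuity at E: θ_0 = M_E·3.4/EI, so M_E = 26.48/3.4 = 7.788 kN·m (hogging).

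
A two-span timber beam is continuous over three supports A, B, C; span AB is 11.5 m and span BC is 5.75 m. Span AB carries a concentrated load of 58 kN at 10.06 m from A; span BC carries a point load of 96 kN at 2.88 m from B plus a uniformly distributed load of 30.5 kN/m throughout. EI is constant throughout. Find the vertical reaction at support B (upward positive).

Take M_B as the redundant. Released structure: two simple spans AB and BC with a hinge at B.
Rotations at B on the released spans (each span's end-slope, ×1/EI):
  span AB: point load 58 at a = 10.06: Pab(L + a)/(6LEI) = 262.5/EI
  span BC: point load 96 at a = 2.88: Pab(L + b)/(6LEI) = 198.3/EI
  span BC: UDL 30.5: wL³/(24EI) = 241.6/EI
  relative rotation θ_0 = (262.5 + 439.9)/EI = 702.4/EI
A unit hogging moment at B produces rotation L₁/(3EI) + L₂/(3EI) = 5.75/EI.
Slope continuity at B: θ_0 = M_B·5.75/EI, so M_B = 702.4/5.75 = 122.2 kN·m (hogging).
Span AB, ΣM about A with M_B applied at B: R_B^{AB}·11.5 = 583.5 + 122.2, so R_B^{AB} = 61.36 kN and R_A = 58 − 61.36 = -3.36 kN.
Span BC, ΣM about C: R_B^{BC}·5.75 = 779.7 + 122.2, so R_B^{BC} = 156.8 kN and R_C = 271.4 − 156.8 = 114.5 kN.
R_B = 61.36 + 156.8 = 218.2 kN.

R_B = 218.2 kN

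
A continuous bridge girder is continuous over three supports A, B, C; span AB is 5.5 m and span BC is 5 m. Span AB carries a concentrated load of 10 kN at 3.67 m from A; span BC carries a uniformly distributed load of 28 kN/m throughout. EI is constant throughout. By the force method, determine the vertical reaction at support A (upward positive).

Insert a hinge at B; M_B is the redundant, and each span becomes simply supported.
End slopes at the hinge B, treating each span as simply supported:
  span AB: point load 10 at a = 3.67: Pab(L + a)/(6LEI) = 18.66/EI
  span BC: UDL 28: wL³/(24EI) = 145.8/EI
  relative rotation θ_0 = (18.66 + 145.8)/EI = 164.5/EI
A unit hogging moment at B produces rotation L₁/(3EI) + L₂/(3EI) = 3.5/EI.
Compatibility: M_B·(L₁+L₂)/(3EI) = θ_0, giving M_B = 47 kN·m (hogging).
Span AB, ΣM about A with M_B applied at B: R_B^{AB}·5.5 = 36.7 + 47, so R_B^{AB} = 15.22 kN and R_A = 10 − 15.22 = -5.218 kN.

R_A = -5.218 kN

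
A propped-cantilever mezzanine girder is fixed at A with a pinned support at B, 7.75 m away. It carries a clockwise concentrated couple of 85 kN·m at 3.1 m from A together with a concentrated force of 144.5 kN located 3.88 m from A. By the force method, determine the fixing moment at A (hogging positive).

M_A = 213.3 kN·m

Choose R_B as the redundant. The primary structure is the cantilever fixed at A.
Deflection at B on the released cantilever, summing each load's contribution:
  clockwise couple 85 at a = 3.1: M₀a(2L − a)/(2EI) = 1634/EI
  point load 144.5 at a = 3.88: Pa²(3L − a)/(6EI) = 7023/EI
  δ_0 = 8656/EI
Flexibility coefficient — unit upward force at B: δ_{BB} = L³/(3EI) = 155.2/EI.
Compatibility at B: δ_0 − R_B·δ_{BB} = 0, so R_B = 8656/155.2 = 55.79 kN.
Moment equilibrium about A: M_A = Σ(load moments about A) − R_B·L = 645.7 − 55.79×7.75 = 213.3 kN·m.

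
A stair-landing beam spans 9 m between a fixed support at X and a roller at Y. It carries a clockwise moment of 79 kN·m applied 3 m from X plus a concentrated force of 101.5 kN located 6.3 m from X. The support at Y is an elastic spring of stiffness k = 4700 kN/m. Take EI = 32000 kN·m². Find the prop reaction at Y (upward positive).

Choose R_Y as the redundant. The primary structure is the cantilever fixed at X.
Primary-structure tip deflection at Y by superposition:
  clockwise couple 79 at a = 3: M₀a(2L − a)/(2EI) = 1778/EI
  point load 101.5 at a = 6.3: Pa²(3L − a)/(6EI) = 13898/EI
  δ_0 = 15676/EI
Flexibility coefficient — unit upward force at Y: δ_{YY} = L³/(3EI) = 243/EI.
With EI = 32000 kN·m²: δ_0 = 0.48987 m and δ_{YY} = 0.007594 m/kN.
Compatibility — the spring shortens by R_Y/k under the reaction it provides: δ_0 − R_Y·δ_{YY} = R_Y/k. With 1/k = 0.000213 m/kN, R_Y = δ_0 / (δ_{YY} + 1/k) = 0.48987 / (0.007594 + 0.000213) = 62.75 kN.

R_Y = 62.75 kN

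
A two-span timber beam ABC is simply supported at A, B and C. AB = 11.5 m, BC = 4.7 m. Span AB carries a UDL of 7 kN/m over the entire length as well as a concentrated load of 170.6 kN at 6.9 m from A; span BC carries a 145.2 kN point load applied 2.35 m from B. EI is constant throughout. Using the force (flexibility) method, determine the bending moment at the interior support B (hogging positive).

Take M_B as the redundant. Released structure: two simple spans AB and BC with a hinge at B.
Rotations at B on the released spans (each span's end-slope, ×1/EI):
  span AB: UDL 7: wL³/(24EI) = 443.6/EI
  span AB: point load 170.6 at a = 6.9: Pab(L + a)/(6LEI) = 1444/EI
  span BC: point load 145.2 at a = 2.35: Pab(L + b)/(6LEI) = 200.5/EI
  relative rotation θ_0 = (1888 + 200.5)/EI = 2088/EI
A unit hogging moment at B produces rotation L₁/(3EI) + L₂/(3EI) = 5.4/EI.
Slope continuity at B: θ_0 = M_B·5.4/EI, so M_B = 2088/5.4 = 386.7 kN·m (hogging).

M_B = 386.7 kN·m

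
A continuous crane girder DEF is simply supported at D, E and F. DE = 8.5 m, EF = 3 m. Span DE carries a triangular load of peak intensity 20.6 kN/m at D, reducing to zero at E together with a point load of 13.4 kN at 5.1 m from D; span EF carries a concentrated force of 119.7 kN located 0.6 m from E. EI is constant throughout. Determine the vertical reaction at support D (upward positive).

R_D = 52.69 kN

Release continuity at E by inserting a hinge; the redundant is the internal moment M_E. The primary structure is two simply-supported spans DE and EF.
Rotations at E on the released spans (each span's end-slope, ×1/EI):
  span DE: triangular load, peak 20.6: 7w₀L³/(360EI) = 246/EI
  span DE: point load 13.4 at a = 5.1: Pab(L + a)/(6LEI) = 61.96/EI
  span EF: point load 119.7 at a = 0.6: Pab(L + b)/(6LEI) = 51.71/EI
  relative rotation θ_0 = (308 + 51.71)/EI = 359.7/EI
A unit hogging moment at E produces rotation L₁/(3EI) + L₂/(3EI) = 3.833/EI.
Slope continuity at E: θ_0 = M_E·3.833/EI, so M_E = 359.7/3.833 = 93.83 kN·m (hogging).
Span DE, ΣM about D with M_E applied at E: R_E^{DE}·8.5 = 316.4 + 93.83, so R_E^{DE} = 48.26 kN and R_D = 101 − 48.26 = 52.69 kN.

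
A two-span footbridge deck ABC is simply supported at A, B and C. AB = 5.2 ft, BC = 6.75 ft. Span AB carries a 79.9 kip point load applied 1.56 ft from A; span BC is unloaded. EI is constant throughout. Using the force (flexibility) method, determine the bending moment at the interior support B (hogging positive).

Release continuity at B by inserting a hinge; the redundant is the internal moment M_B. The primary structure is two simply-supported spans AB and BC.
Discontinuity in slope at B on the released structure — sum the simple-span end rotations:
  span AB: point load 79.9 at a = 1.56: Pab(L + a)/(6LEI) = 98.3/EI
  relative rotation θ_0 = (98.3 + 0)/EI = 98.3/EI
A unit hogging moment at B produces rotation L₁/(3EI) + L₂/(3EI) = 3.983/EI.
Compatibility: M_B·(L₁+L₂)/(3EI) = θ_0, giving M_B = 24.68 kip·ft (hogging).

M_B = 24.68 kip·ft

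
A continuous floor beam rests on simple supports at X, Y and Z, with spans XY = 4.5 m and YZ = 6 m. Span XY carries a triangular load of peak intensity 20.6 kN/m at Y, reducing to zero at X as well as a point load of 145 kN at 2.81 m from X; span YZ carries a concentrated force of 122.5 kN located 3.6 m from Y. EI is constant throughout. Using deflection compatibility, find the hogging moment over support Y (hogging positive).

M_Y = 135.7 kN·m

Take M_Y as the redundant. Released structure: two simple spans XY and YZ with a hinge at Y.
End slopes at the hinge Y, treating each span as simply supported:
  span XY: triangular load, peak 20.6: w₀L³/(45EI) = 41.72/EI
  span XY: point load 145 at a = 2.81: Pab(L + a)/(6LEI) = 186.4/EI
  span YZ: point load 122.5 at a = 3.6: Pab(L + b)/(6LEI) = 247/EI
  relative rotation θ_0 = (228.1 + 247)/EI = 475.1/EI
A unit hogging moment at Y produces rotation L₁/(3EI) + L₂/(3EI) = 3.5/EI.
Slope continuity at Y: θ_0 = M_Y·3.5/EI, so M_Y = 475.1/3.5 = 135.7 kN·m (hogging).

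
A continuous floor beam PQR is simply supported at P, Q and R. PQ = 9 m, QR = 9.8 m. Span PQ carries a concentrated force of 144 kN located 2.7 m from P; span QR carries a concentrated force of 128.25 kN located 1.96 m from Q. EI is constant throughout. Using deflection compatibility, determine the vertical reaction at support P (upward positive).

Take M_Q as the redundant. Released structure: two simple spans PQ and QR with a hinge at Q.
Rotations at Q on the released spans (each span's end-slope, ×1/EI):
  span PQ: point load 144 at a = 2.7: Pab(L + a)/(6LEI) = 530.7/EI
  span QR: point load 128.25 at a = 1.96: Pab(L + b)/(6LEI) = 591.2/EI
  relative rotation θ_0 = (530.7 + 591.2)/EI = 1122/EI
A unit hogging moment at Q produces rotation L₁/(3EI) + L₂/(3EI) = 6.267/EI.
Slope continuity at Q: θ_0 = M_Q·6.267/EI, so M_Q = 1122/6.267 = 179 kN·m (hogging).
Span PQ, ΣM about P with M_Q applied at Q: R_Q^{PQ}·9 = 388.8 + 179, so R_Q^{PQ} = 63.09 kN and R_P = 144 − 63.09 = 80.91 kN.

R_P = 80.91 kN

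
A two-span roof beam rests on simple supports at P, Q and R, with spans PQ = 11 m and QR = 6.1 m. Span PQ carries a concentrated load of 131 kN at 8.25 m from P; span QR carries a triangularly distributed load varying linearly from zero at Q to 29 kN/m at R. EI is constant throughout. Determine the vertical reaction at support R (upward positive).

Insert a hinge at Q; M_Q is the redundant, and each span becomes simply supported.
Discontinuity in slope at Q on the released structure — sum the simple-span end rotations:
  span PQ: point load 131 at a = 8.25: Pab(L + a)/(6LEI) = 866.9/EI
  span QR: triangular load, peak 29: 7w₀L³/(360EI) = 128/EI
  relative rotation θ_0 = (866.9 + 128)/EI = 994.8/EI
A unit hogging moment at Q produces rotation L₁/(3EI) + L₂/(3EI) = 5.7/EI.
Slope continuity at Q: θ_0 = M_Q·5.7/EI, so M_Q = 994.8/5.7 = 174.5 kN·m (hogging).
Span QR, ΣM about R: R_Q^{QR}·6.1 = 179.8 + 174.5, so R_Q^{QR} = 58.1 kN and R_R = 88.45 − 58.1 = 30.35 kN.

R_R = 30.35 kN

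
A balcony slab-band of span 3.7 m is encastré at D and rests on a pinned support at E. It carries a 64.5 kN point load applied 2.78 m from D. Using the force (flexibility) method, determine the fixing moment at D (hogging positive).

M_D = 27.84 kN·m

Remove the prop at E; the released (primary) structure is a cantilever built in at D.
Primary-structure tip deflection at E by superposition:
  point load 64.5 at a = 2.78: Pa²(3L − a)/(6EI) = 691.2/EI
Tip deflection under a unit load at E: L³/(3EI) = 16.88/EI.
Compatibility at E: δ_0 − R_E·δ_{EE} = 0, so R_E = 691.2/16.88 = 40.94 kN.
Moment equilibrium about D: M_D = Σ(load moments about D) − R_E·L = 179.3 − 40.94×3.7 = 27.84 kN·m.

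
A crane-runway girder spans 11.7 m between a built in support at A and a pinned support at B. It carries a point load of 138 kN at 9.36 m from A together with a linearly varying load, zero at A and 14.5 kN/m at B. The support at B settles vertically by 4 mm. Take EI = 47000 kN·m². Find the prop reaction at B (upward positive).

Remove the prop at B; the released (primary) structure is a cantilever built in at A.
Downward deflection at the released point B due to the loads:
  point load 138 at a = 9.36: Pa²(3L − a)/(6EI) = 51867/EI
  triangular load, peak 14.5 at the free end: 11w₀L⁴/(120EI) = 24907/EI
  δ_0 = 76774/EI
Tip deflection under a unit load at B: L³/(3EI) = 533.9/EI.
With EI = 47000 kN·m²: δ_0 = 1.6335 m and δ_{BB} = 0.011359 m/kN.
Compatibility — the beam at B must follow the support down by 0.004 m: δ_0 − R_B·δ_{BB} = 0.004, so R_B = (1.6335 − 0.004)/0.011359 = 143.5 kN.

R_B = 143.5 kN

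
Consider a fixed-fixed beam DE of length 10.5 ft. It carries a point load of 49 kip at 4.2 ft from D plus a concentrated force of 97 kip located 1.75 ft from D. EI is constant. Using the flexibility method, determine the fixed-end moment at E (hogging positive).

M_E = 72.97 kip·ft

Take the two fixed-end moments M_D, M_E as redundants; the released structure is the simple span DE.
End rotations of the released simple span under the applied load (×1/EI):
  at D: point load 49 at a = 4.2: Pab(L + b)/(6LEI) = 345.7/EI
  at E: point load 49 at a = 4.2: Pab(L + a)/(6LEI) = 302.5/EI
  at D: point load 97 at a = 1.75: Pab(L + b)/(6LEI) = 453.8/EI
  at E: point load 97 at a = 1.75: Pab(L + a)/(6LEI) = 288.8/EI
  θ_D0 = 799.6/EI,  θ_E0 = 591.3/EI
Flexibility coefficients: a unit moment at one end gives L/(3EI) there and L/(6EI) at the far end, so f₁₁ = f₂₂ = 3.5/EI and f₁₂ = f₂₁ = 1.75/EI.
Compatibility — zero rotation at each built-in end:
  3.5 M_D + 1.75 M_E = 799.6
  1.75 M_D + 3.5 M_E = 591.3
Solving the pair gives M_D = 192 kip·ft and M_E = 72.97 kip·ft (hogging).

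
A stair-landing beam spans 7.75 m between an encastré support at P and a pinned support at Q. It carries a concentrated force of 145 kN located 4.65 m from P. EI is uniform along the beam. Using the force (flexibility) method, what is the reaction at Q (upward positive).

R_Q = 62.64 kN

Remove the prop at Q; the released (primary) structure is a cantilever built in at P.
Downward deflection at the released point Q due to the loads:
  point load 145 at a = 4.65: Pa²(3L − a)/(6EI) = 9719/EI
Flexibility coefficient — unit upward force at Q: δ_{QQ} = L³/(3EI) = 155.2/EI.
Compatibility at Q: δ_0 − R_Q·δ_{QQ} = 0, so R_Q = 9719/155.2 = 62.64 kN.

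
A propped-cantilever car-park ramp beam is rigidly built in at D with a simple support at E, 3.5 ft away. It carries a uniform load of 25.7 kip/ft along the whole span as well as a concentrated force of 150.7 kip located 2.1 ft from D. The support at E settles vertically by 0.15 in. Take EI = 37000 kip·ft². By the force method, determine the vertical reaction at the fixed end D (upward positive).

R_D = 174.2 kip

Choose R_E as the redundant. The primary structure is the cantilever fixed at D.
Primary-structure tip deflection at E by superposition:
  UDL 25.7: wL⁴/(8EI) = 482.1/EI
  point load 150.7 at a = 2.1: Pa²(3L − a)/(6EI) = 930.4/EI
  δ_0 = 1412/EI
Flexibility coefficient — unit upward force at E: δ_{EE} = L³/(3EI) = 14.29/EI.
With EI = 37000 kip·ft²: δ_0 = 0.038176 ft and δ_{EE} = 0.000386 ft/kip.
Compatibility — the beam at E must follow the support down by 0.0125 ft: δ_0 − R_E·δ_{EE} = 0.0125, so R_E = (0.038176 − 0.0125)/0.000386 = 66.47 kip.
Vertical equilibrium: R_D = ΣP − R_E = 240.7 − 66.47 = 174.2 kip.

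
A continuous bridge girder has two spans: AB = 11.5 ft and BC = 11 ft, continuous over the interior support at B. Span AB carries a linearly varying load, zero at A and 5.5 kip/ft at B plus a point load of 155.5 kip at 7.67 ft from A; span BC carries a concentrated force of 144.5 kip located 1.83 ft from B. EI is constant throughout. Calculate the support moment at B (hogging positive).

M_B = 292.8 kip·ft

Take M_B as the redundant. Released structure: two simple spans AB and BC with a hinge at B.
End slopes at the hinge B, treating each span as simply supported:
  span AB: triangular load, peak 5.5: w₀L³/(45EI) = 185.9/EI
  span AB: point load 155.5 at a = 7.67: Pab(L + a)/(6LEI) = 1269/EI
  span BC: point load 144.5 at a = 1.83: Pab(L + b)/(6LEI) = 741.1/EI
  relative rotation θ_0 = (1455 + 741.1)/EI = 2196/EI
A unit hogging moment at B produces rotation L₁/(3EI) + L₂/(3EI) = 7.5/EI.
Slope continuity at B: θ_0 = M_B·7.5/EI, so M_B = 2196/7.5 = 292.8 kip·ft (hogging).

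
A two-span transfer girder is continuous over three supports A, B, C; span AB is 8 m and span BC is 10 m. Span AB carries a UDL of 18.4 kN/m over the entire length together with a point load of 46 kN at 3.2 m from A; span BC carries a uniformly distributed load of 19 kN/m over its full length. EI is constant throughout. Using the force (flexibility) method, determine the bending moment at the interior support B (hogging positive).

M_B = 224.8 kN·m

Take M_B as the redundant. Released structure: two simple spans AB and BC with a hinge at B.
Rotations at B on the released spans (each span's end-slope, ×1/EI):
  span AB: UDL 18.4: wL³/(24EI) = 392.5/EI
  span AB: point load 46 at a = 3.2: Pab(L + a)/(6LEI) = 164.9/EI
  span BC: UDL 19: wL³/(24EI) = 791.7/EI
  relative rotation θ_0 = (557.4 + 791.7)/EI = 1349/EI
A unit hogging moment at B produces rotation L₁/(3EI) + L₂/(3EI) = 6/EI.
Slope continuity at B: θ_0 = M_B·6/EI, so M_B = 1349/6 = 224.8 kN·m (hogging).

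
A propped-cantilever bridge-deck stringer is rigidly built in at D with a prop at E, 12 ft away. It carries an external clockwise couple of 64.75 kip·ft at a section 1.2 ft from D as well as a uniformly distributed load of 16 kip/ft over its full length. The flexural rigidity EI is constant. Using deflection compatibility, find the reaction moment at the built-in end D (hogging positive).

Take the reaction at E as the redundant and release it; the primary structure is a cantilever fixed at D.
Downward deflection at the released point E due to the loads:
  clockwise couple 64.75 at a = 1.2: M₀a(2L − a)/(2EI) = 885.8/EI
  UDL 16: wL⁴/(8EI) = 41472/EI
  δ_0 = 42358/EI
Tip deflection under a unit load at E: L³/(3EI) = 576/EI.
Compatibility at E: δ_0 − R_E·δ_{EE} = 0, so R_E = 42358/576 = 73.54 kip.
Moment equilibrium about D: M_D = Σ(load moments about D) − R_E·L = 1217 − 73.54×12 = 334.3 kip·ft.

M_D = 334.3 kip·ft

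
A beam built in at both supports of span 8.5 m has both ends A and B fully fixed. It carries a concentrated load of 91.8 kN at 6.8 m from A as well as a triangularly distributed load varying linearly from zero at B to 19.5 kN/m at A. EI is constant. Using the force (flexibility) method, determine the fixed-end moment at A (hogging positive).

Take the two fixed-end moments M_A, M_B as redundants; the released structure is the simple span AB.
On the primary (simply-supported) span, the end slopes from the loading are:
  at A: point load 91.8 at a = 6.8: Pab(L + b)/(6LEI) = 212.2/EI
  at B: point load 91.8 at a = 6.8: Pab(L + a)/(6LEI) = 318.4/EI
  at A: triangular load, peak 19.5: w₀L³/(45EI) = 266.1/EI
  at B: triangular load, peak 19.5: 7w₀L³/(360EI) = 232.9/EI
  θ_A0 = 478.4/EI,  θ_B0 = 551.2/EI
Flexibility coefficients: a unit moment at one end gives L/(3EI) there and L/(6EI) at the far end, so f₁₁ = f₂₂ = 2.833/EI and f₁₂ = f₂₁ = 1.417/EI.
Compatibility — zero rotation at each built-in end:
  2.833 M_A + 1.417 M_B = 478.4
  1.417 M_A + 2.833 M_B = 551.2
Solving the pair gives M_A = 95.41 kN·m and M_B = 146.8 kN·m (hogging).

M_A = 95.41 kN·m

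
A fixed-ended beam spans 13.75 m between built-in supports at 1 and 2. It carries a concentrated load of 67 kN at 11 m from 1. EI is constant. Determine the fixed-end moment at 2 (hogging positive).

Take the two fixed-end moments M_1, M_2 as redundants; the released structure is the simple span 12.
End rotations of the released simple span under the applied load (×1/EI):
  at 1: point load 67 at a = 11: Pab(L + b)/(6LEI) = 405.4/EI
  at 2: point load 67 at a = 11: Pab(L + a)/(6LEI) = 608/EI
  θ_10 = 405.4/EI,  θ_20 = 608/EI
Flexibility coefficients: a unit moment at one end gives L/(3EI) there and L/(6EI) at the far end, so f₁₁ = f₂₂ = 4.583/EI and f₁₂ = f₂₁ = 2.292/EI.
Compatibility — zero rotation at each built-in end:
  4.583 M_1 + 2.292 M_2 = 405.4
  2.292 M_1 + 4.583 M_2 = 608
Solving the pair gives M_1 = 29.48 kN·m and M_2 = 117.9 kN·m (hogging).

M_2 = 117.9 kN·m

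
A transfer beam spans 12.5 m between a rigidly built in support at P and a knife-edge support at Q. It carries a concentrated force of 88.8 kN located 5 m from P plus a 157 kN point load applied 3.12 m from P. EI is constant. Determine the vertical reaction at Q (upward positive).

R_Q = 31.92 kN

Remove the prop at Q; the released (primary) structure is a cantilever built in at P.
Primary-structure tip deflection at Q by superposition:
  point load 88.8 at a = 5: Pa²(3L − a)/(6EI) = 12025/EI
  point load 157 at a = 3.12: Pa²(3L − a)/(6EI) = 8757/EI
  δ_0 = 20782/EI
Flexibility coefficient — unit upward force at Q: δ_{QQ} = L³/(3EI) = 651/EI.
The prop prevents deflection at Q: R_Q = δ_0/δ_{QQ} = 20782/651 = 31.92 kN.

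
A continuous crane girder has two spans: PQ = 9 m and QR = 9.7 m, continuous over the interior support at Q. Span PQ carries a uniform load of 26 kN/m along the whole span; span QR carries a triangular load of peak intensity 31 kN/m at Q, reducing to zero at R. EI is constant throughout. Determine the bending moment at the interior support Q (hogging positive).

Release continuity at Q by inserting a hinge; the redundant is the internal moment M_Q. The primary structure is two simply-supported spans PQ and QR.
End slopes at the hinge Q, treating each span as simply supported:
  span PQ: UDL 26: wL³/(24EI) = 789.8/EI
  span QR: triangular load, peak 31: w₀L³/(45EI) = 628.7/EI
  relative rotation θ_0 = (789.8 + 628.7)/EI = 1418/EI
A unit hogging moment at Q produces rotation L₁/(3EI) + L₂/(3EI) = 6.233/EI.
Slope continuity at Q: θ_0 = M_Q·6.233/EI, so M_Q = 1418/6.233 = 227.6 kN·m (hogging).

M_Q = 227.6 kN·m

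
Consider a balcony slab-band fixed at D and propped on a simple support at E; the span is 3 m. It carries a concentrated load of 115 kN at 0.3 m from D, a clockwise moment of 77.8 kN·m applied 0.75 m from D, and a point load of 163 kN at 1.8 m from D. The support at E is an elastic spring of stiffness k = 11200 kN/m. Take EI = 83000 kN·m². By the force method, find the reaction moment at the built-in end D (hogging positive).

Take the reaction at E as the redundant and release it; the primary structure is a cantilever fixed at D.
Deflection at E on the released cantilever, summing each load's contribution:
  point load 115 at a = 0.3: Pa²(3L − a)/(6EI) = 15.01/EI
  clockwise couple 77.8 at a = 0.75: M₀a(2L − a)/(2EI) = 153.2/EI
  point load 163 at a = 1.8: Pa²(3L − a)/(6EI) = 633.7/EI
  δ_0 = 801.9/EI
Tip deflection under a unit load at E: L³/(3EI) = 9/EI.
With EI = 83000 kN·m²: δ_0 = 0.009662 m and δ_{EE} = 0.000108 m/kN.
Compatibility — the spring shortens by R_E/k under the reaction it provides: δ_0 − R_E·δ_{EE} = R_E/k. With 1/k = 0.000089 m/kN, R_E = δ_0 / (δ_{EE} + 1/k) = 0.009662 / (0.000108 + 0.000089) = 48.87 kN.
Moment equilibrium about D: M_D = Σ(load moments about D) − R_E·L = 405.7 − 48.87×3 = 259.1 kN·m.

M_D = 259.1 kN·m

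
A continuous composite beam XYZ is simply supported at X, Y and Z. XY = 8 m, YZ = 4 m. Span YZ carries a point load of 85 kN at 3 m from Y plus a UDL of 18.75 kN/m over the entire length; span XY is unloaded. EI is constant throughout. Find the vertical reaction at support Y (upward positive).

R_Y = 68.42 kN

Release continuity at Y by inserting a hinge; the redundant is the internal moment M_Y. The primary structure is two simply-supported spans XY and YZ.
Rotations at Y on the released spans (each span's end-slope, ×1/EI):
  span YZ: point load 85 at a = 3: Pab(L + b)/(6LEI) = 53.12/EI
  span YZ: UDL 18.75: wL³/(24EI) = 50/EI
  relative rotation θ_0 = (0 + 103.1)/EI = 103.1/EI
A unit hogging moment at Y produces rotation L₁/(3EI) + L₂/(3EI) = 4/EI.
Compatibility: M_Y·(L₁+L₂)/(3EI) = θ_0, giving M_Y = 25.78 kN·m (hogging).
Span XY, ΣM about X with M_Y applied at Y: R_Y^{XY}·8 = 0 + 25.78, so R_Y^{XY} = 3.223 kN and R_X = 0 − 3.223 = -3.223 kN.
Span YZ, ΣM about Z: R_Y^{YZ}·4 = 235 + 25.78, so R_Y^{YZ} = 65.2 kN and R_Z = 160 − 65.2 = 94.8 kN.
R_Y = 3.223 + 65.2 = 68.42 kN.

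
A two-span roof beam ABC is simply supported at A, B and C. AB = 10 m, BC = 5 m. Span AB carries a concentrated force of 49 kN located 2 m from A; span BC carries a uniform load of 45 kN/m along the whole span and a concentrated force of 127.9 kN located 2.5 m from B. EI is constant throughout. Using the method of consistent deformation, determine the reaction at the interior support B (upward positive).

R_B = 221.7 kN

Release continuity at B by inserting a hinge; the redundant is the internal moment M_B. The primary structure is two simply-supported spans AB and BC.
End slopes at the hinge B, treating each span as simply supported:
  span AB: point load 49 at a = 2: Pab(L + a)/(6LEI) = 156.8/EI
  span BC: UDL 45: wL³/(24EI) = 234.4/EI
  span BC: point load 127.9 at a = 2.5: Pab(L + b)/(6LEI) = 199.8/EI
  relative rotation θ_0 = (156.8 + 434.2)/EI = 591/EI
A unit hogging moment at B produces rotation L₁/(3EI) + L₂/(3EI) = 5/EI.
Slope continuity at B: θ_0 = M_B·5/EI, so M_B = 591/5 = 118.2 kN·m (hogging).
Span AB, ΣM about A with M_B applied at B: R_B^{AB}·10 = 98 + 118.2, so R_B^{AB} = 21.62 kN and R_A = 49 − 21.62 = 27.38 kN.
Span BC, ΣM about C: R_B^{BC}·5 = 882.2 + 118.2, so R_B^{BC} = 200.1 kN and R_C = 352.9 − 200.1 = 152.8 kN.
R_B = 21.62 + 200.1 = 221.7 kN.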